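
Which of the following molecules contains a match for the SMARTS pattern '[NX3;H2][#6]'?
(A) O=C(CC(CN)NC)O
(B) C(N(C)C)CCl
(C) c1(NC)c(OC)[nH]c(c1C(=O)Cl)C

[NX3;H2][#6] describes a trivalent nitrogen with two H attached to carbon (a primary amine).
(A) contains a primary amino group (-NH2), which satisfies every atom and bond constraint.
(B) has a dimethylamino group (-N(CH3)2) but the nitrogen has H0, not H2.
(C) has an N-methylamino group (-NHCH3) but the nitrogen bears two carbons and only one H (H1), not H2.
So the answer is (A).

A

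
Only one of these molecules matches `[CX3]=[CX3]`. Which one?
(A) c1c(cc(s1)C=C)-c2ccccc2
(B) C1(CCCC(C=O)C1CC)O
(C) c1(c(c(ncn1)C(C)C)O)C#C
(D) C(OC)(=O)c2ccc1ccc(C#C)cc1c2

A

[CX3]=[CX3] describes a non-aromatic C=C double bond between two sp2 carbons (an alkene).
(A) contains a vinyl group (-CH=CH2), which satisfies every atom and bond constraint.
(B) has an ethyl group (-CH2CH3) but its C-C bond is a single bond between CX4 carbons, not CX3=CX3.
(C) has an ethynyl group (-C#CH) but the C-C bond is a triple bond, not a double bond.
(D) has an ethynyl group (-C#CH) but the C-C bond is a triple bond, not a double bond.
So the answer is (A).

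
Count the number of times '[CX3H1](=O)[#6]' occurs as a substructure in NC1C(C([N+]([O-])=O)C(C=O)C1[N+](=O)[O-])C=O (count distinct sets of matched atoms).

[CX3H1](=O)[#6] is the SMARTS for an aldehyde: an sp2 carbon with one H, double-bonded to O and single-bonded to carbon.
The molecule carries 2 separate instances of an aldehyde (-CHO) meeting every constraint; each maps to a distinct set of atoms, giving 2 matches.

2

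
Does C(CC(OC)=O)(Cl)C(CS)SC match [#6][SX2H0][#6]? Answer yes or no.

The pattern [#6][SX2H0][#6] describes an aliphatic sulfur bridging two carbons with no H on the sulfur — a thioether.
The molecule carries a methylthio ether (-SCH3), whose atoms satisfy every constraint of the query, so the pattern matches.

Yes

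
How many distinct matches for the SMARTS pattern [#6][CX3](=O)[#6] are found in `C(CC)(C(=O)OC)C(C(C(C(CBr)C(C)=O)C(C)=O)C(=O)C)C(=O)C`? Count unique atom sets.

[#6][CX3](=O)[#6] is the SMARTS for a ketone: a carbonyl carbon (no H) flanked by two carbons.
The molecule carries 4 separate instances of an acetyl/ketone group (-C(=O)CH3) meeting every constraint; each maps to a distinct set of atoms, giving 4 matches.

4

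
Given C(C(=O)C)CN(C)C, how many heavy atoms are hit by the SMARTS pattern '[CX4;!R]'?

5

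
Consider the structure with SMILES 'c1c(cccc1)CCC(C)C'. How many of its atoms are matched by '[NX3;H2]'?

0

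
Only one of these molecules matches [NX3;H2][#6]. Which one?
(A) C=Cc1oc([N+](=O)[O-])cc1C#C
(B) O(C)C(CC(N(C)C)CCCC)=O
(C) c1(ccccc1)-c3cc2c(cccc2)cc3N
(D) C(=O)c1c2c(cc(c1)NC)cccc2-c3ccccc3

C

[NX3;H2][#6] describes a trivalent nitrogen with two H attached to carbon (a primary amine).
(A) has a nitro group (-[N+](=O)[O-]) but the nitrogen is [N+] with no H, not NX3H2.
(B) has a dimethylamino group (-N(CH3)2) but the nitrogen has H0, not H2.
(C) contains a primary amino group (-NH2), which satisfies every atom and bond constraint.
(D) has an N-methylamino group (-NHCH3) but the nitrogen bears two carbons and only one H (H1), not H2.
So the answer is (C).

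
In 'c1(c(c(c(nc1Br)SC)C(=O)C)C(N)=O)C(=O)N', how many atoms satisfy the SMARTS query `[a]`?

6

The query [a] means: a matches any aromatic atom.
Check the 18 heavy atoms by environment: 1× n (aromatic) → match; 5× c (aromatic) → match; 1× S → no; 5× C → no; 1× Br → no; 3× O → no; 2× N → no.
Summing the matching environments: 1 + 5 = 6 matching atoms.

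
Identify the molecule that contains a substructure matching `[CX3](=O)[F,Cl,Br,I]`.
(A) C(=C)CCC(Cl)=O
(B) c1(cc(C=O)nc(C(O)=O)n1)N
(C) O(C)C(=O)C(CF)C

A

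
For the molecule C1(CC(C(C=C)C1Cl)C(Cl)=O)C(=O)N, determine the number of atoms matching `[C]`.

9

The query [C] means: uppercase C matches aliphatic (non-aromatic) carbon only.
Check the 14 heavy atoms by environment: 9× C → match; 2× Cl → no; 2× O → no; 1× N → no.
That gives 9 matching atoms.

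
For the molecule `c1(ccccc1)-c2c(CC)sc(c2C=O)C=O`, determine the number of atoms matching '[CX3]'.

The query [CX3] means: C with X3: aliphatic carbon with exactly 3 total connections.
Check the 17 heavy atoms by environment: 1× s (aromatic, X2) → no; 10× c (aromatic, X3) → no; 2× C (X4) → no; 2× C (X3) → match; 2× O (X1) → no.
That gives 2 matching atoms.

2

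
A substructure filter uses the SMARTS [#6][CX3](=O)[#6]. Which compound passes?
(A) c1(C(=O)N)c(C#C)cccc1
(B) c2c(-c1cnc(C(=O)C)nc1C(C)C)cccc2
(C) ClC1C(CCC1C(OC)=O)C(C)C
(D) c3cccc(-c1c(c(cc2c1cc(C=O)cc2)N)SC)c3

[#6][CX3](=O)[#6] describes a carbonyl carbon (no H) flanked by two carbons (a ketone).
(A) has a primary amide (-C(=O)NH2) but one neighbour of the carbonyl carbon is N, not C.
(B) contains an acetyl/ketone group (-C(=O)CH3), which satisfies every atom and bond constraint.
(C) has a methyl-ester group (-C(=O)OCH3) but one neighbour of the carbonyl carbon is O, not C.
(D) has an aldehyde (-CHO) but the carbonyl carbon has H1, so it is not flanked by two carbons.
So the answer is (B).

B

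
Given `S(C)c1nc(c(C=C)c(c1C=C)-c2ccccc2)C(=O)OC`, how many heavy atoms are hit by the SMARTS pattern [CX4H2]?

0

The query [CX4H2] means: sp3 carbon (X4) with exactly two hydrogens.
Check the 22 heavy atoms by environment: 1× n (aromatic, H0, X2) → no; 6× c (aromatic, H0, X3) → no; 5× c (aromatic, H1, X3) → no; 1× S (H0, X2) → no; 2× C (H3, X4) → no; 2× C (H1, X3) → no; 2× C (H2, X3) → no; 1× C (H0, X3) → no; 1× O (H0, X1) → no; 1× O (H0, X2) → no.
No environment satisfies the query, so 0 matching atoms.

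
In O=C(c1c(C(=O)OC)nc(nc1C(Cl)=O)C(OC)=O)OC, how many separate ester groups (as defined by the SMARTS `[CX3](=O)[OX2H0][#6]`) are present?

[CX3](=O)[OX2H0][#6] is the SMARTS for an ester: a carbonyl carbon bonded to an oxygen that is itself bonded to carbon (no H on that O).
The molecule carries 3 separate instances of a methyl-ester group (-C(=O)OCH3) meeting every constraint; each maps to a distinct set of atoms, giving 3 matches.

3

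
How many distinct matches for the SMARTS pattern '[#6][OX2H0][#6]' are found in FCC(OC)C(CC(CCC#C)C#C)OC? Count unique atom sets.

2

[#6][OX2H0][#6] is the SMARTS for an ether: an aliphatic oxygen bridging two carbons with no H on the oxygen.
The molecule carries 2 separate instances of a methoxy ether (-OCH3) meeting every constraint; each maps to a distinct set of atoms, giving 2 matches.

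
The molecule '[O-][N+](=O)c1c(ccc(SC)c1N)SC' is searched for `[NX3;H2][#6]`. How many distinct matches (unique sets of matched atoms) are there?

1

[NX3;H2][#6] is the SMARTS for a primary amine: a trivalent nitrogen with two H attached to carbon.
Exactly one fragment in the molecule meets all constraints, giving 1 match.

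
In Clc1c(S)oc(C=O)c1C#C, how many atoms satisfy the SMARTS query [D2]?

3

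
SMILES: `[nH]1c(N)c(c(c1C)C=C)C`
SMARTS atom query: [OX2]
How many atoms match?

0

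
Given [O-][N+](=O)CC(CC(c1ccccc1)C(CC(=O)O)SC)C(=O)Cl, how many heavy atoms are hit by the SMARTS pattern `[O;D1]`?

5

The query [O;D1] means: aliphatic oxygen bonded to exactly one heavy atom.
Check the 23 heavy atoms by environment: 3× C (D2) → no; 5× C (D3) → no; 1× N (charge +1, D3) → no; 1× O (charge -1, D1) → match; 4× O (D1) → match; 1× c (aromatic, D3) → no; 5× c (aromatic, D2) → no; 1× S (D2) → no; 1× C (D1) → no; 1× Cl (D1) → no.
Summing the matching environments: 1 + 4 = 5 matching atoms.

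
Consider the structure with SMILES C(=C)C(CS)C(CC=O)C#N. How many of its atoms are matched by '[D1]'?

4

Check the 11 heavy atoms by environment: 5× C (D2) → no; 2× C (D3) → no; 1× N (D1) → match; 1× S (D1) → match; 1× O (D1) → match; 1× C (D1) → match.
Summing the matching environments: 1 + 1 + 1 + 1 = 4 matching atoms.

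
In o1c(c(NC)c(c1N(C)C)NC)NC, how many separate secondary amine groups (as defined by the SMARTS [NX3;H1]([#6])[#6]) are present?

[NX3;H1]([#6])[#6] is the SMARTS for a secondary amine: a trivalent nitrogen with one H, bonded to two carbons.
The molecule carries 3 separate instances of an N-methylamino group (-NHCH3) meeting every constraint; each maps to a distinct set of atoms, giving 3 matches.

3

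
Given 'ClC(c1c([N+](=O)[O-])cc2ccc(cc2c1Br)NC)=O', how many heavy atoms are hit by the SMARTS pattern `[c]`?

10

Check the 19 heavy atoms by environment: 10× c (aromatic) → match; 2× C → no; 2× O → no; 1× Cl → no; 1× N (charge +1) → no; 1× O (charge -1) → no; 1× N → no; 1× Br → no.
That gives 10 matching atoms.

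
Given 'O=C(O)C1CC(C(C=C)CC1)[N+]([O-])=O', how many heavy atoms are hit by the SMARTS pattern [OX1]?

Check the 14 heavy atoms by environment: 6× C (X4) → no; 3× C (X3) → no; 1× N (charge +1, X3) → no; 1× O (charge -1, X1) → match; 2× O (X1) → match; 1× O (X2) → no.
Summing the matching environments: 1 + 2 = 3 matching atoms.

3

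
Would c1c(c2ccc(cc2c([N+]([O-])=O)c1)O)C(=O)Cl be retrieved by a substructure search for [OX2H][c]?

The pattern [OX2H][c] describes a hydroxyl oxygen attached to an aromatic carbon — a phenol.
The molecule carries a hydroxyl group (-OH), whose atoms satisfy every constraint of the query, so the pattern matches.

Yes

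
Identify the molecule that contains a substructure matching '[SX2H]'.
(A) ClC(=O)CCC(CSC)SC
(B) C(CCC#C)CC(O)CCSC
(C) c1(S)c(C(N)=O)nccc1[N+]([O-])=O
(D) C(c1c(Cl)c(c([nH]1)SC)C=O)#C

C

[SX2H] describes an aliphatic sulfur with two connections, one being H (a thiol).
(A) has a methylthio ether (-SCH3) but the sulfur has H0 (bonded to two carbons), not H1.
(B) has a methylthio ether (-SCH3) but the sulfur has H0 (bonded to two carbons), not H1.
(C) contains a thiol (-SH), which satisfies every atom and bond constraint.
(D) has a methylthio ether (-SCH3) but the sulfur has H0 (bonded to two carbons), not H1.
So the answer is (C).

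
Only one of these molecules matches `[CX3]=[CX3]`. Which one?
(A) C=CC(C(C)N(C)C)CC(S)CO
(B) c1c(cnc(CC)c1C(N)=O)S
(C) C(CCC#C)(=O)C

[CX3]=[CX3] describes a non-aromatic C=C double bond between two sp2 carbons (an alkene).
(A) contains a vinyl group (-CH=CH2), which satisfies every atom and bond constraint.
(B) has an ethyl group (-CH2CH3) but its C-C bond is a single bond between CX4 carbons, not CX3=CX3.
(C) has an ethynyl group (-C#CH) but the C-C bond is a triple bond, not a double bond.
So the answer is (A).

A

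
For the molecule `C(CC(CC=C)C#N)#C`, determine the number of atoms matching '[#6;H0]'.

2

The query [#6;H0] means: any carbon with no attached hydrogen.
Check the 9 heavy atoms by environment: 3× C (H2) → no; 3× C (H1) → no; 2× C (H0) → match; 1× N (H0) → no.
That gives 2 matching atoms.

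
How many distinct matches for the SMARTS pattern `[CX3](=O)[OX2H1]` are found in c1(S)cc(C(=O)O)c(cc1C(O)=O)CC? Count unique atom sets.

2

[CX3](=O)[OX2H1] is the SMARTS for a carboxylic acid: an sp2 carbon double-bonded to O and single-bonded to an -OH oxygen.
The molecule carries 2 separate instances of a carboxylic acid group (-C(=O)OH) meeting every constraint; each maps to a distinct set of atoms, giving 2 matches.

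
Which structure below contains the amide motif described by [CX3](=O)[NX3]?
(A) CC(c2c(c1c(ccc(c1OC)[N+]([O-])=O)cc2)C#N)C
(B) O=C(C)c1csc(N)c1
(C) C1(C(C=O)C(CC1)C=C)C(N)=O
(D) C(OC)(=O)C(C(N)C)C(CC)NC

[CX3](=O)[NX3] describes a carbonyl carbon bonded to a trivalent nitrogen (an amide).
(A) has a nitrile (-C#N) but the nitrile N is NX1 (triple-bonded), not NX3.
(B) has a primary amino group (-NH2) but the -NH2 is not attached to a carbonyl carbon.
(C) contains a primary amide (-C(=O)NH2), which satisfies every atom and bond constraint.
(D) has a primary amino group (-NH2) but the -NH2 is not attached to a carbonyl carbon.
So the answer is (C).

C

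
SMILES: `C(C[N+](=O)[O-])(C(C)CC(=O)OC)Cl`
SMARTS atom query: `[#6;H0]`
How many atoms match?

The query [#6;H0] means: any carbon with no attached hydrogen.
Check the 13 heavy atoms by environment: 2× C (H2) → no; 2× C (H1) → no; 2× C (H3) → no; 1× C (H0) → match; 3× O (H0) → no; 1× N (charge +1, H0) → no; 1× O (charge -1, H0) → no; 1× Cl (H0) → no.
That gives 1 matching atom.

1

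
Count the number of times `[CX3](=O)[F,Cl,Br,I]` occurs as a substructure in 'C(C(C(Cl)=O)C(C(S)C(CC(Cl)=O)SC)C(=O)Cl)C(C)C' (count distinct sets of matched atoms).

3

[CX3](=O)[F,Cl,Br,I] is the SMARTS for an acyl halide: a carbonyl carbon bonded to a halogen.
The molecule carries 3 separate instances of an acyl chloride (-C(=O)Cl) meeting every constraint; each maps to a distinct set of atoms, giving 3 matches.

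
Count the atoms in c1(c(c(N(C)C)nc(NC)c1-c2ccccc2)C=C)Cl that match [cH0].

6

Check the 20 heavy atoms by environment: 1× n (aromatic, H0) → no; 6× c (aromatic, H0) → match; 1× Cl (H0) → no; 5× c (aromatic, H1) → no; 1× N (H0) → no; 3× C (H3) → no; 1× N (H1) → no; 1× C (H1) → no; 1× C (H2) → no.
That gives 6 matching atoms.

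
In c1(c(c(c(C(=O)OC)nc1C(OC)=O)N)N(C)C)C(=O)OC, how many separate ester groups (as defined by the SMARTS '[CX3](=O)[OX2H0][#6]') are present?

[CX3](=O)[OX2H0][#6] is the SMARTS for an ester: a carbonyl carbon bonded to an oxygen that is itself bonded to carbon (no H on that O).
The molecule carries 3 separate instances of a methyl-ester group (-C(=O)OCH3) meeting every constraint; each maps to a distinct set of atoms, giving 3 matches.

3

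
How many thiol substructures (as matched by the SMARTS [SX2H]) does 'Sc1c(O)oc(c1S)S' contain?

3

[SX2H] is the SMARTS for a thiol: an aliphatic sulfur with two connections, one being H.
The molecule carries 3 separate instances of a thiol (-SH) meeting every constraint; each maps to a distinct set of atoms, giving 3 matches.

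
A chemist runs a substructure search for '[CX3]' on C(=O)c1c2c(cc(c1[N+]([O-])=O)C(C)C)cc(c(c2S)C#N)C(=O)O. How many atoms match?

2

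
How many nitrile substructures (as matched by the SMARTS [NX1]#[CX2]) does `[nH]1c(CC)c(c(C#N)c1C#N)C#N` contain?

[NX1]#[CX2] is the SMARTS for a nitrile: a nitrogen triple-bonded to a two-connected carbon.
The molecule carries 3 separate instances of a nitrile (-C#N) meeting every constraint; each maps to a distinct set of atoms, giving 3 matches.

3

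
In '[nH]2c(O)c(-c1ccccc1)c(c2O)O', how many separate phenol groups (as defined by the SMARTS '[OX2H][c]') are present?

3

[OX2H][c] is the SMARTS for a phenol: a hydroxyl oxygen attached to an aromatic carbon.
The molecule carries 3 separate instances of a hydroxyl group (-OH) meeting every constraint; each maps to a distinct set of atoms, giving 3 matches.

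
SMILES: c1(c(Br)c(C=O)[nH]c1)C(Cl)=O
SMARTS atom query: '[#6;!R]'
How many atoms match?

2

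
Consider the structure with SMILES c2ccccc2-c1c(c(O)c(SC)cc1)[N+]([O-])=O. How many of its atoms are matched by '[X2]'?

Check the 18 heavy atoms by environment: 12× c (aromatic, X3) → no; 1× S (X2) → match; 1× C (X4) → no; 1× O (X2) → match; 1× N (charge +1, X3) → no; 1× O (charge -1, X1) → no; 1× O (X1) → no.
Summing the matching environments: 1 + 1 = 2 matching atoms.

2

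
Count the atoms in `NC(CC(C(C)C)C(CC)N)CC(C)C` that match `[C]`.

The query [C] means: uppercase C matches aliphatic (non-aromatic) carbon only.
Check the 15 heavy atoms by environment: 13× C → match; 2× N → no.
That gives 13 matching atoms.

13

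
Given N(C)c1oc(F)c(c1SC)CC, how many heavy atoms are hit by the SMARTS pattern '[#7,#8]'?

2

Check the 12 heavy atoms by environment: 1× o (aromatic) → match; 4× c (aromatic) → no; 4× C → no; 1× N → match; 1× F → no; 1× S → no.
Summing the matching environments: 1 + 1 = 2 matching atoms.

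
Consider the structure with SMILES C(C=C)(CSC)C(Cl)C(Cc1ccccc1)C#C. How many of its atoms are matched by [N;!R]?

0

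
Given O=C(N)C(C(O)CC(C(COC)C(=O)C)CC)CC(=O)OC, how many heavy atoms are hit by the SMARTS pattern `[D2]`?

Check the 22 heavy atoms by environment: 4× C (D2) → match; 7× C (D3) → no; 4× C (D1) → no; 4× O (D1) → no; 1× N (D1) → no; 2× O (D2) → match.
Summing the matching environments: 4 + 2 = 6 matching atoms.

6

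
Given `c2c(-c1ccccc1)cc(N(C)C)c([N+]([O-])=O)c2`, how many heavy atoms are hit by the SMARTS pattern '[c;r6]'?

The query [c;r6] means: aromatic carbon that belongs to a six-membered ring.
Check the 18 heavy atoms by environment: 12× c (aromatic, in 6-ring) → match; 1× N (charge +1, acyclic) → no; 1× O (charge -1, acyclic) → no; 1× O (acyclic) → no; 1× N (acyclic) → no; 2× C (acyclic) → no.
That gives 12 matching atoms.

12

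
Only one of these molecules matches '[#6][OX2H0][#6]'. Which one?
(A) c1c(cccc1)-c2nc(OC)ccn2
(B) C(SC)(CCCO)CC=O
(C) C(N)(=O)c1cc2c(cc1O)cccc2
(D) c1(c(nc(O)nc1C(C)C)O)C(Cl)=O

A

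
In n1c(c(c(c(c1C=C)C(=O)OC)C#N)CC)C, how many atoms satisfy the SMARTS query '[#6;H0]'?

Check the 17 heavy atoms by environment: 1× n (aromatic, H0) → no; 5× c (aromatic, H0) → match; 3× C (H3) → no; 2× C (H0) → match; 2× O (H0) → no; 2× C (H2) → no; 1× N (H0) → no; 1× C (H1) → no.
Summing the matching environments: 5 + 2 = 7 matching atoms.

7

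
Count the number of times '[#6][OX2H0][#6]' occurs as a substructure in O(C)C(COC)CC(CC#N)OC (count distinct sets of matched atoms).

[#6][OX2H0][#6] is the SMARTS for an ether: an aliphatic oxygen bridging two carbons with no H on the oxygen.
The molecule carries 3 separate instances of a methoxy ether (-OCH3) meeting every constraint; each maps to a distinct set of atoms, giving 3 matches.

3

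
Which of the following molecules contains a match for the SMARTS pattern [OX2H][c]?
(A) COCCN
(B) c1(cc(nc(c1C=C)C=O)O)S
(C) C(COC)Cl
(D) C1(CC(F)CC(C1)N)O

B

[OX2H][c] describes a hydroxyl oxygen attached to an aromatic carbon (a phenol).
(A) has a methoxy ether (-OCH3) but the oxygen has H0, not H1.
(B) contains a hydroxyl group (-OH), which satisfies every atom and bond constraint.
(C) has a methoxy ether (-OCH3) but the oxygen has H0, not H1.
(D) has a hydroxyl group (-OH) but the -OH is on an aliphatic carbon, not an aromatic c.
So the answer is (B).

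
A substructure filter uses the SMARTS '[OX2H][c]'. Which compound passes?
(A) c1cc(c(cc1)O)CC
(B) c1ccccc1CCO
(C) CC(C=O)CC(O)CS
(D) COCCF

[OX2H][c] describes a hydroxyl oxygen attached to an aromatic carbon (a phenol).
(A) contains a hydroxyl group (-OH), which satisfies every atom and bond constraint.
(B) has a hydroxyl group (-OH) but the -OH is on an aliphatic carbon, not an aromatic c.
(C) has a hydroxyl group (-OH) but the -OH is on an aliphatic carbon, not an aromatic c.
(D) has a methoxy ether (-OCH3) but the oxygen has H0, not H1.
So the answer is (A).

A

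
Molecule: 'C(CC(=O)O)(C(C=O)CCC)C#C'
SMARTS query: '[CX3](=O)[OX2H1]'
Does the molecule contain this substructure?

The pattern [CX3](=O)[OX2H1] describes an sp2 carbon double-bonded to O and single-bonded to an -OH oxygen — a carboxylic acid.
The molecule carries a carboxylic acid group (-C(=O)OH), whose atoms satisfy every constraint of the query, so the pattern matches.

Yes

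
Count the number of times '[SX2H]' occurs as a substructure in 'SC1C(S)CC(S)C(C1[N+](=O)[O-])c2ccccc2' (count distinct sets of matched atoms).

[SX2H] is the SMARTS for a thiol: an aliphatic sulfur with two connections, one being H.
The molecule carries 3 separate instances of a thiol (-SH) meeting every constraint; each maps to a distinct set of atoms, giving 3 matches.

3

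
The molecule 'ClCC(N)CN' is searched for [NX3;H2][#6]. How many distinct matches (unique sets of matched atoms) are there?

2

[NX3;H2][#6] is the SMARTS for a primary amine: a trivalent nitrogen with two H attached to carbon.
The molecule carries 2 separate instances of a primary amino group (-NH2) meeting every constraint; each maps to a distinct set of atoms, giving 2 matches.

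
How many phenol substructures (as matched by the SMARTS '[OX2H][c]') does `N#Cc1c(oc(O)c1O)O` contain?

3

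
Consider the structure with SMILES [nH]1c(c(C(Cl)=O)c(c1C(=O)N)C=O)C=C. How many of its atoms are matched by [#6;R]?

Check the 15 heavy atoms by environment: 1× n (aromatic, in 5-ring) → no; 4× c (aromatic, in 5-ring) → match; 5× C (acyclic) → no; 3× O (acyclic) → no; 1× Cl (acyclic) → no; 1× N (acyclic) → no.
That gives 4 matching atoms.

4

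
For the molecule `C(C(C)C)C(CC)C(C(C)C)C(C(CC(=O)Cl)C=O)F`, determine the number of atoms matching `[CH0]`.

The query [CH0] means: aliphatic carbon with no attached hydrogen.
Check the 20 heavy atoms by environment: 3× C (H2) → no; 7× C (H1) → no; 1× F (H0) → no; 5× C (H3) → no; 2× O (H0) → no; 1× C (H0) → match; 1× Cl (H0) → no.
That gives 1 matching atom.

1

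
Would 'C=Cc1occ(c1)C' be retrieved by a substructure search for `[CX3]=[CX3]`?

Yes

The pattern [CX3]=[CX3] describes a non-aromatic C=C double bond between two sp2 carbons — an alkene.
The molecule carries a vinyl group (-CH=CH2), whose atoms satisfy every constraint of the query, so the pattern matches.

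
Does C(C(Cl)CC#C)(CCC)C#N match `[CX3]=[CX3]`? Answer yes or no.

No

The pattern [CX3]=[CX3] describes a non-aromatic C=C double bond between two sp2 carbons — an alkene.
The closest candidate here is an ethynyl group (-C#CH), but the C-C bond is a triple bond, not a double bond. No other fragment satisfies the full query, so there is no match.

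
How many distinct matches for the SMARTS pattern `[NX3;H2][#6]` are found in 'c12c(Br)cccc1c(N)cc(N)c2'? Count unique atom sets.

[NX3;H2][#6] is the SMARTS for a primary amine: a trivalent nitrogen with two H attached to carbon.
The molecule carries 2 separate instances of a primary amino group (-NH2) meeting every constraint; each maps to a distinct set of atoms, giving 2 matches.

2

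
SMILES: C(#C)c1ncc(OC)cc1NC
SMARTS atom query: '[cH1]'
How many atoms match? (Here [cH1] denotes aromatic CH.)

The query [cH1] means: aromatic carbon bearing exactly one hydrogen.
Check the 12 heavy atoms by environment: 1× n (aromatic, H0) → no; 3× c (aromatic, H0) → no; 2× c (aromatic, H1) → match; 1× C (H0) → no; 1× C (H1) → no; 1× O (H0) → no; 2× C (H3) → no; 1× N (H1) → no.
That gives 2 matching atoms.

2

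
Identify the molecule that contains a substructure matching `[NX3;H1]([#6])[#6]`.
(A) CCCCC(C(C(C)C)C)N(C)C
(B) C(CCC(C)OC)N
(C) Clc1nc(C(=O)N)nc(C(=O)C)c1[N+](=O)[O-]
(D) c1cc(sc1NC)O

D

[NX3;H1]([#6])[#6] describes a trivalent nitrogen with one H, bonded to two carbons (a secondary amine).
(A) has a dimethylamino group (-N(CH3)2) but the nitrogen has H0, not H1.
(B) has a primary amino group (-NH2) but the nitrogen has H2 and only one carbon neighbour.
(C) has a primary amide (-C(=O)NH2) but the -C(=O)NH2 nitrogen has H2, not H1.
(D) contains an N-methylamino group (-NHCH3), which satisfies every atom and bond constraint.
So the answer is (D).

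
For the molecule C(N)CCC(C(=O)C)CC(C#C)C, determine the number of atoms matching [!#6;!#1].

2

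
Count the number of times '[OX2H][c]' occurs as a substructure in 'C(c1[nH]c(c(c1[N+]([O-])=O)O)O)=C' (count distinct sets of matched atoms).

[OX2H][c] is the SMARTS for a phenol: a hydroxyl oxygen attached to an aromatic carbon.
The molecule carries 2 separate instances of a hydroxyl group (-OH) meeting every constraint; each maps to a distinct set of atoms, giving 2 matches.

2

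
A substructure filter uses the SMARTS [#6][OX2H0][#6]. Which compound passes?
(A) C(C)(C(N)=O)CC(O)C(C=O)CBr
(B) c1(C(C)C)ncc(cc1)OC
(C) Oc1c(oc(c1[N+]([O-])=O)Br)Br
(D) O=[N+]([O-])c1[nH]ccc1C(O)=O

[#6][OX2H0][#6] describes an aliphatic oxygen bridging two carbons with no H on the oxygen (an ether).
(A) has a hydroxyl group (-OH) but the oxygen has H1, not H0 bridging two carbons.
(B) contains a methoxy ether (-OCH3), which satisfies every atom and bond constraint.
(C) has a hydroxyl group (-OH) but the oxygen has H1, not H0 bridging two carbons.
(D) has a carboxylic acid group (-C(=O)OH) but the -OH oxygen has H1; the =O is OX1, not OX2.
So the answer is (B).

B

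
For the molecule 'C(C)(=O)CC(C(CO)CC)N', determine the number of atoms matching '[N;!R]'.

1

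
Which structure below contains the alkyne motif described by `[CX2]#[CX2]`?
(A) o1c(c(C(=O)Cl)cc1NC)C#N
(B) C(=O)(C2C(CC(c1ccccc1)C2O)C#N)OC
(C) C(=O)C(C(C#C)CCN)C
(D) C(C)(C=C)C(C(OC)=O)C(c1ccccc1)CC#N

[CX2]#[CX2] describes a carbon-carbon triple bond (an alkyne).
(A) has a nitrile (-C#N) but the triple bond is C#N, not C#C.
(B) has a nitrile (-C#N) but the triple bond is C#N, not C#C.
(C) contains an ethynyl group (-C#CH), which satisfies every atom and bond constraint.
(D) has a vinyl group (-CH=CH2) but the C=C is a double bond; both carbons are CX3, not CX2.
So the answer is (C).

C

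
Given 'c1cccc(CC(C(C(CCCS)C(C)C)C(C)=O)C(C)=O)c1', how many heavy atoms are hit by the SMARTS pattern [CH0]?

2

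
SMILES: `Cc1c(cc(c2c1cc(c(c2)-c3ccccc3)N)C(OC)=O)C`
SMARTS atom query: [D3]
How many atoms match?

Check the 23 heavy atoms by environment: 8× c (aromatic, D3) → match; 8× c (aromatic, D2) → no; 3× C (D1) → no; 1× C (D3) → match; 1× O (D1) → no; 1× O (D2) → no; 1× N (D1) → no.
Summing the matching environments: 8 + 1 = 9 matching atoms.

9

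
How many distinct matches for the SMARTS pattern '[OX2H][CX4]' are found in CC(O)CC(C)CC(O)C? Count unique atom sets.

2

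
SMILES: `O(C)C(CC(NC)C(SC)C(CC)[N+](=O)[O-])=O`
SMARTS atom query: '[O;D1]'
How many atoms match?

3

The query [O;D1] means: aliphatic oxygen bonded to exactly one heavy atom.
Check the 17 heavy atoms by environment: 2× C (D2) → no; 4× C (D3) → no; 4× C (D1) → no; 1× N (charge +1, D3) → no; 1× O (charge -1, D1) → match; 2× O (D1) → match; 1× S (D2) → no; 1× O (D2) → no; 1× N (D2) → no.
Summing the matching environments: 1 + 2 = 3 matching atoms.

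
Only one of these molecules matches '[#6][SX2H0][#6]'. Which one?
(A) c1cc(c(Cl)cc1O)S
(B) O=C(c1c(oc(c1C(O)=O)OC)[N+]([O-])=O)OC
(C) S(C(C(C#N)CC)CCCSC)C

[#6][SX2H0][#6] describes an aliphatic sulfur bridging two carbons with no H on the sulfur (a thioether).
(A) has a thiol (-SH) but the sulfur has H1, not H0 bridging two carbons.
(B) has a methoxy ether (-OCH3) but the bridging atom is O, not S.
(C) contains a methylthio ether (-SCH3), which satisfies every atom and bond constraint.
So the answer is (C).

C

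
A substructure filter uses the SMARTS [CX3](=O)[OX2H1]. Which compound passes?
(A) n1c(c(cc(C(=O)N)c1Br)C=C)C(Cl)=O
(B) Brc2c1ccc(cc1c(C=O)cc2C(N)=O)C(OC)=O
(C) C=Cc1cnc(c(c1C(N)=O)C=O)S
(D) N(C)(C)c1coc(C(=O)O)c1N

D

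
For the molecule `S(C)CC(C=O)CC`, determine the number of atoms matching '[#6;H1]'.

2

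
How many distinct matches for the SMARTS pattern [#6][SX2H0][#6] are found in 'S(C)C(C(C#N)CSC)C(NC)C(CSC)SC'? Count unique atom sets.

[#6][SX2H0][#6] is the SMARTS for a thioether: an aliphatic sulfur bridging two carbons with no H on the sulfur.
The molecule carries 4 separate instances of a methylthio ether (-SCH3) meeting every constraint; each maps to a distinct set of atoms, giving 4 matches.

4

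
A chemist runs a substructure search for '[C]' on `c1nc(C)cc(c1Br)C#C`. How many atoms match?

The query [C] means: uppercase C matches aliphatic (non-aromatic) carbon only.
Check the 10 heavy atoms by environment: 1× n (aromatic) → no; 5× c (aromatic) → no; 3× C → match; 1× Br → no.
That gives 3 matching atoms.

3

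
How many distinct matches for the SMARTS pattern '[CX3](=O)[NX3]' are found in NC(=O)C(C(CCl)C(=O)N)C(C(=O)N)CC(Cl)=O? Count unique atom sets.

3

[CX3](=O)[NX3] is the SMARTS for an amide: a carbonyl carbon bonded to a trivalent nitrogen.
The molecule carries 3 separate instances of a primary amide (-C(=O)NH2) meeting every constraint; each maps to a distinct set of atoms, giving 3 matches.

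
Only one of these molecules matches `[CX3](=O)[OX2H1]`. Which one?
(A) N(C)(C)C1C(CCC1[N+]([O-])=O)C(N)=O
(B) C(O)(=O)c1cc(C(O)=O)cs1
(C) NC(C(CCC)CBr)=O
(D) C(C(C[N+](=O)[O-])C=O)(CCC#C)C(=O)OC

[CX3](=O)[OX2H1] describes an sp2 carbon double-bonded to O and single-bonded to an -OH oxygen (a carboxylic acid).
(A) has a primary amide (-C(=O)NH2) but the carbonyl is bonded to N, not to an -OH oxygen.
(B) contains a carboxylic acid group (-C(=O)OH), which satisfies every atom and bond constraint.
(C) has a primary amide (-C(=O)NH2) but the carbonyl is bonded to N, not to an -OH oxygen.
(D) has a methyl-ester group (-C(=O)OCH3) but the singly-bonded O has no H (OX2H0, not OX2H1).
So the answer is (B).

B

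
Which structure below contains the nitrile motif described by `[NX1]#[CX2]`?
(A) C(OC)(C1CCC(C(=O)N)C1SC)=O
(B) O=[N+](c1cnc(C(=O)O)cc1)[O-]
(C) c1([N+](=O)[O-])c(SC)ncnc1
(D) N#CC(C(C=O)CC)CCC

D

[NX1]#[CX2] describes a nitrogen triple-bonded to a two-connected carbon (a nitrile).
(A) has a primary amide (-C(=O)NH2) but the nitrogen is NX3, not NX1.
(B) has a nitro group (-[N+](=O)[O-]) but there is no C#N triple bond.
(C) has a nitro group (-[N+](=O)[O-]) but there is no C#N triple bond.
(D) contains a nitrile (-C#N), which satisfies every atom and bond constraint.
So the answer is (D).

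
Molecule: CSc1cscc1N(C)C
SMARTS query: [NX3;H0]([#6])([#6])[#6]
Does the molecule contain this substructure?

Yes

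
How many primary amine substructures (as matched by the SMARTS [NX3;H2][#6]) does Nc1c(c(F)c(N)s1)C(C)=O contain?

2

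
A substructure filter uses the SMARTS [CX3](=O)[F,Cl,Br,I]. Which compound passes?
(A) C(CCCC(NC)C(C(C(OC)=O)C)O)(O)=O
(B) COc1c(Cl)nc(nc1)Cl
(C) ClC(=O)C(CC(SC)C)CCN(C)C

C

[CX3](=O)[F,Cl,Br,I] describes a carbonyl carbon bonded to a halogen (an acyl halide).
(A) has a methyl-ester group (-C(=O)OCH3) but the carbonyl is bonded to -O-C, not to a halogen.
(B) has a chloro substituent but the Cl is not on a carbonyl carbon.
(C) contains an acyl chloride (-C(=O)Cl), which satisfies every atom and bond constraint.
So the answer is (C).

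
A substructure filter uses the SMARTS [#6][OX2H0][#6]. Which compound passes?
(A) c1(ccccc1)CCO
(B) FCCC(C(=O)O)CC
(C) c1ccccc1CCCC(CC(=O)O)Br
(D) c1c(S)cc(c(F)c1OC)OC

[#6][OX2H0][#6] describes an aliphatic oxygen bridging two carbons with no H on the oxygen (an ether).
(A) has a hydroxyl group (-OH) but the oxygen has H1, not H0 bridging two carbons.
(B) has a carboxylic acid group (-C(=O)OH) but the -OH oxygen has H1; the =O is OX1, not OX2.
(C) has a carboxylic acid group (-C(=O)OH) but the -OH oxygen has H1; the =O is OX1, not OX2.
(D) contains a methoxy ether (-OCH3), which satisfies every atom and bond constraint.
So the answer is (D).

D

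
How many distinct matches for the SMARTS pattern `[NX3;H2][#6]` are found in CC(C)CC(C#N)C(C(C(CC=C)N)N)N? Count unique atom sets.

3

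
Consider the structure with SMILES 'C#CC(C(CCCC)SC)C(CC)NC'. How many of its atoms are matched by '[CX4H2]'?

4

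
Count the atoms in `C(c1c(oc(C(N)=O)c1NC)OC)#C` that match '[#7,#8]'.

5

The query [#7,#8] means: nitrogen or oxygen (comma = OR).
Check the 14 heavy atoms by environment: 1× o (aromatic) → match; 4× c (aromatic) → no; 2× N → match; 5× C → no; 2× O → match.
Summing the matching environments: 1 + 2 + 2 = 5 matching atoms.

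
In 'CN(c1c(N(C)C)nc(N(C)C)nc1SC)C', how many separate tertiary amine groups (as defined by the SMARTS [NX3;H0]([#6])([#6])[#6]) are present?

3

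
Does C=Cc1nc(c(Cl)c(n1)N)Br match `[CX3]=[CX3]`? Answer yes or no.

Yes

The pattern [CX3]=[CX3] describes a non-aromatic C=C double bond between two sp2 carbons — an alkene.
The molecule carries a vinyl group (-CH=CH2), whose atoms satisfy every constraint of the query, so the pattern matches.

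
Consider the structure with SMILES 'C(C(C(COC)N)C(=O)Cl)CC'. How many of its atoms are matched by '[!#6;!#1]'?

4

Check the 12 heavy atoms by environment: 8× C → no; 1× N → match; 2× O → match; 1× Cl → match.
Summing the matching environments: 1 + 2 + 1 = 4 matching atoms.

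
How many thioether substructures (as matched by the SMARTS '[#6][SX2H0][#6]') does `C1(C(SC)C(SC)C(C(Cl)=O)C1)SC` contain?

[#6][SX2H0][#6] is the SMARTS for a thioether: an aliphatic sulfur bridging two carbons with no H on the sulfur.
The molecule carries 3 separate instances of a methylthio ether (-SCH3) meeting every constraint; each maps to a distinct set of atoms, giving 3 matches.

3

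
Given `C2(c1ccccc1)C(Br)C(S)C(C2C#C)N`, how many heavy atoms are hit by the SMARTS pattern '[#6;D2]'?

6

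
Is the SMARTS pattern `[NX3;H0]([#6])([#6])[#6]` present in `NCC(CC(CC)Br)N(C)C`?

Yes

The pattern [NX3;H0]([#6])([#6])[#6] describes a trivalent nitrogen with no H, bonded to three carbons — a tertiary amine.
The molecule carries a dimethylamino group (-N(CH3)2), whose atoms satisfy every constraint of the query, so the pattern matches.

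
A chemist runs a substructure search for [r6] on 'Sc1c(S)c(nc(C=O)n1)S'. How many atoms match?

6

Check the 11 heavy atoms by environment: 2× n (aromatic, in 6-ring) → match; 4× c (aromatic, in 6-ring) → match; 3× S (acyclic) → no; 1× C (acyclic) → no; 1× O (acyclic) → no.
Summing the matching environments: 2 + 4 = 6 matching atoms.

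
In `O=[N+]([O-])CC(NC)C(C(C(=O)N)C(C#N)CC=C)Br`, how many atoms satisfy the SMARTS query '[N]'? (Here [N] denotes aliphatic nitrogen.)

4

The query [N] means: uppercase N matches aliphatic (non-aromatic) nitrogen only.
Check the 19 heavy atoms by environment: 11× C → no; 2× O → no; 3× N → match; 1× N (charge +1) → match; 1× O (charge -1) → no; 1× Br → no.
Summing the matching environments: 3 + 1 = 4 matching atoms.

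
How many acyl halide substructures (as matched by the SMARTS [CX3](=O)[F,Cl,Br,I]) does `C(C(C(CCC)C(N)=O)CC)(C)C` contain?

0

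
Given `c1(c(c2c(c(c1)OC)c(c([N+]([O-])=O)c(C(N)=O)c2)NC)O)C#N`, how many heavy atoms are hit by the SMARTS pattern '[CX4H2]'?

The query [CX4H2] means: sp3 carbon (X4) with exactly two hydrogens.
Check the 23 heavy atoms by environment: 8× c (aromatic, H0, X3) → no; 2× c (aromatic, H1, X3) → no; 1× N (H1, X3) → no; 2× C (H3, X4) → no; 1× N (charge +1, H0, X3) → no; 1× O (charge -1, H0, X1) → no; 2× O (H0, X1) → no; 1× O (H0, X2) → no; 1× C (H0, X2) → no; 1× N (H0, X1) → no; 1× O (H1, X2) → no; 1× C (H0, X3) → no; 1× N (H2, X3) → no.
No environment satisfies the query, so 0 matching atoms.

0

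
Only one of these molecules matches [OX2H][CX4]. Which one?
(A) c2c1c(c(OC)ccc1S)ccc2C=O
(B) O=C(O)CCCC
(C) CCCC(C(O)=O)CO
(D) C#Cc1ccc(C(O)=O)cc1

C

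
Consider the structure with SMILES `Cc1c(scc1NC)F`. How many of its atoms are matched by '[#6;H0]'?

3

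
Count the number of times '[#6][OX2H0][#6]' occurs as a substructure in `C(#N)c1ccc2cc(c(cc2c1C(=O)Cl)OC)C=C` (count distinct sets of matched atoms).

1

[#6][OX2H0][#6] is the SMARTS for an ether: an aliphatic oxygen bridging two carbons with no H on the oxygen.
Exactly one fragment in the molecule meets all constraints, giving 1 match.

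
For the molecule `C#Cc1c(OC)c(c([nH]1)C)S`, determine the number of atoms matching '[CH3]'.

2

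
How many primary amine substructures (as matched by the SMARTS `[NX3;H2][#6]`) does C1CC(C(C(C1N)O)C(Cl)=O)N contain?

2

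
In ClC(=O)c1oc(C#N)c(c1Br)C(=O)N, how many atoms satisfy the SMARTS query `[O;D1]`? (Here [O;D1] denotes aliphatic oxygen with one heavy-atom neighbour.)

2

Check the 14 heavy atoms by environment: 1× o (aromatic, D2) → no; 4× c (aromatic, D3) → no; 1× C (D2) → no; 2× N (D1) → no; 2× C (D3) → no; 2× O (D1) → match; 1× Cl (D1) → no; 1× Br (D1) → no.
That gives 2 matching atoms.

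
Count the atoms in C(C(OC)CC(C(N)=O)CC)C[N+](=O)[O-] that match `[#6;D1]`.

The query [#6;D1] means: carbon bonded to exactly one heavy atom.
Check the 15 heavy atoms by environment: 2× C (D1) → match; 4× C (D2) → no; 3× C (D3) → no; 1× N (charge +1, D3) → no; 1× O (charge -1, D1) → no; 2× O (D1) → no; 1× O (D2) → no; 1× N (D1) → no.
That gives 2 matching atoms.

2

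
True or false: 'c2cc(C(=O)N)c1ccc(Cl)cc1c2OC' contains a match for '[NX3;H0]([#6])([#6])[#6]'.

False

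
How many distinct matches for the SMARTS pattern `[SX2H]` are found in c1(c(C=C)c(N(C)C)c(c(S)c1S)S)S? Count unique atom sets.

[SX2H] is the SMARTS for a thiol: an aliphatic sulfur with two connections, one being H.
The molecule carries 4 separate instances of a thiol (-SH) meeting every constraint; each maps to a distinct set of atoms, giving 4 matches.

4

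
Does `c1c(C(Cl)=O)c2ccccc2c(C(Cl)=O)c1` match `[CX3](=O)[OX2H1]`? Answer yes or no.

No

The pattern [CX3](=O)[OX2H1] describes an sp2 carbon double-bonded to O and single-bonded to an -OH oxygen — a carboxylic acid.
The closest candidate here is an acyl chloride (-C(=O)Cl), but the carbonyl is bonded to Cl, not to an -OH oxygen. No other fragment satisfies the full query, so there is no match.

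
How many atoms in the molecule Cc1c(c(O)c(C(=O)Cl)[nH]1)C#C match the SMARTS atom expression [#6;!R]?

Check the 12 heavy atoms by environment: 1× n (aromatic, in 5-ring) → no; 4× c (aromatic, in 5-ring) → no; 4× C (acyclic) → match; 2× O (acyclic) → no; 1× Cl (acyclic) → no.
That gives 4 matching atoms.

4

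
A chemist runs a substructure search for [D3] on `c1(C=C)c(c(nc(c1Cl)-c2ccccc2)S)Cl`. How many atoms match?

The query [D3] means: atom with exactly three heavy-atom neighbours.
Check the 17 heavy atoms by environment: 1× n (aromatic, D2) → no; 6× c (aromatic, D3) → match; 1× C (D2) → no; 1× C (D1) → no; 5× c (aromatic, D2) → no; 2× Cl (D1) → no; 1× S (D1) → no.
That gives 6 matching atoms.

6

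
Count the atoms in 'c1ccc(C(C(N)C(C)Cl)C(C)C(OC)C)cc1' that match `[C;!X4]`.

The query [C;!X4] means: aliphatic carbon that does not have four total connections.
Check the 18 heavy atoms by environment: 9× C (X4) → no; 6× c (aromatic, X3) → no; 1× Cl (X1) → no; 1× N (X3) → no; 1× O (X2) → no.
No environment satisfies the query, so 0 matching atoms.

0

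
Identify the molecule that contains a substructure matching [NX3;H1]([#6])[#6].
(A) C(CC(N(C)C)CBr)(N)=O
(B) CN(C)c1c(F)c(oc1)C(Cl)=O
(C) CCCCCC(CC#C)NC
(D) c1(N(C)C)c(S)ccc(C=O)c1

C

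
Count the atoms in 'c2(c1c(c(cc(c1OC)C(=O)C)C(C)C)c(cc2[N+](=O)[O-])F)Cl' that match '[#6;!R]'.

The query [#6;!R] means: carbon not in any ring.
Check the 23 heavy atoms by environment: 10× c (aromatic, in 6-ring) → no; 3× O (acyclic) → no; 6× C (acyclic) → match; 1× Cl (acyclic) → no; 1× N (charge +1, acyclic) → no; 1× O (charge -1, acyclic) → no; 1× F (acyclic) → no.
That gives 6 matching atoms.

6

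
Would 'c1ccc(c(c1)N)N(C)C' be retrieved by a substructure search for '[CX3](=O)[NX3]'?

No

The pattern [CX3](=O)[NX3] describes a carbonyl carbon bonded to a trivalent nitrogen — an amide.
The closest candidate here is a primary amino group (-NH2), but the -NH2 is not attached to a carbonyl carbon. No other fragment satisfies the full query, so there is no match.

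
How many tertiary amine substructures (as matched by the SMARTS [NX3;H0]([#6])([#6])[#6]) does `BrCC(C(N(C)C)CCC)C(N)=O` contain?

[NX3;H0]([#6])([#6])[#6] is the SMARTS for a tertiary amine: a trivalent nitrogen with no H, bonded to three carbons.
Exactly one fragment in the molecule meets all constraints, giving 1 match.

1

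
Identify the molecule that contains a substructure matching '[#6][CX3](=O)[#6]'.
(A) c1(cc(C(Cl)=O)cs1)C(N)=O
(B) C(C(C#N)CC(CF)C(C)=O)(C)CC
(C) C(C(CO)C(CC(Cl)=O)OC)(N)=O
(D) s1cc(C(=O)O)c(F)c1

B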